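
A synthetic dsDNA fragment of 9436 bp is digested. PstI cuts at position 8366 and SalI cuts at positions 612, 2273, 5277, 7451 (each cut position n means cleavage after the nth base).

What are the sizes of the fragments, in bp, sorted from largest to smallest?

Combined cut positions (sorted): 612, 2273, 5277, 7451, 8366.
Linear molecule, 5 cuts → 6 fragments:
  612 − 0 = 612 bp
  2273 − 612 = 1661 bp
  5277 − 2273 = 3004 bp
  7451 − 5277 = 2174 bp
  8366 − 7451 = 915 bp
  9436 − 8366 = 1070 bp
Sorted largest to smallest: 3004, 2174, 1661, 1070, 915, 612 bp.

3004, 2174, 1661, 1070, 915, 612 bp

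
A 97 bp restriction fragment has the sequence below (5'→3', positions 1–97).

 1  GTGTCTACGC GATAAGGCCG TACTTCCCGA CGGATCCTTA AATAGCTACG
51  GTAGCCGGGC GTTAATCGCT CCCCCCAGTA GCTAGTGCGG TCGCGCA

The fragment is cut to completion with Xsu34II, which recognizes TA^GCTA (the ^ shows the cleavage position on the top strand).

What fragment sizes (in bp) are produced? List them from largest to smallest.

Xsu34II sites (TAGCTA) start at positions 43, 79.
Xsu34II cuts after base 2 of each site, so after positions 44, 80.
Linear molecule, 2 cuts → 3 fragments:
  1–44 → 44 bp
  45–80 → 36 bp
  81–97 → 17 bp
Sorted largest to smallest: 44, 36, 17 bp.

44, 36, 17 bp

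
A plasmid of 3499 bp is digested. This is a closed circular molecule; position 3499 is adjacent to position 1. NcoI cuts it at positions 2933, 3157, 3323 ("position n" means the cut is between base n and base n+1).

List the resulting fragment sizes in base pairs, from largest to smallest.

3109, 224, 166 bp

Circular molecule, 3 cuts → 3 fragments:
  3157 − 2933 = 224 bp
  3323 − 3157 = 166 bp
  wrap: 3499 − 3323 + 2933 = 3109 bp
Sorted largest to smallest: 3109, 224, 166 bp.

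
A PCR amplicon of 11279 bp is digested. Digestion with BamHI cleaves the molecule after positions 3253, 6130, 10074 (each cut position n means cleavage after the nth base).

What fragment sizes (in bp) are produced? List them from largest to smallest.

3944, 3253, 2877, 1205 bp

Linear molecule, 3 cuts → 4 fragments:
  3253 − 0 = 3253 bp
  6130 − 3253 = 2877 bp
  10074 − 6130 = 3944 bp
  11279 − 10074 = 1205 bp
Sorted largest to smallest: 3944, 3253, 2877, 1205 bp.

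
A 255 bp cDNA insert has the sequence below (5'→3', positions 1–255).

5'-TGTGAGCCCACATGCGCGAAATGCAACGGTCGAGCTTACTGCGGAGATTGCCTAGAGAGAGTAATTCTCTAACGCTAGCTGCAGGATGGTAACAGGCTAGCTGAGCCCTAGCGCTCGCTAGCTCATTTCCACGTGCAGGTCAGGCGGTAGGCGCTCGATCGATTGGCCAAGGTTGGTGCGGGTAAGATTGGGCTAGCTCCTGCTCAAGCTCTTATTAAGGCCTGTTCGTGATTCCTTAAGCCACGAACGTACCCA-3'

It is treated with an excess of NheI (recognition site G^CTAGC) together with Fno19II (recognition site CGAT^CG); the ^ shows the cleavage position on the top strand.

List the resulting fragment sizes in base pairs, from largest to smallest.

NheI sites (GCTAGC) start at positions 74, 96, 117, 192.
NheI cuts after the first base of each site, so after positions 74, 96, 117, 192.
The Fno19II site (CGATCG) starts at position 156.
Fno19II cuts after base 4 of each site, so after position 159.
Combined cut positions: 74, 96, 117, 159, 192.
Linear molecule, 5 cuts → 6 fragments:
  1–74 → 74 bp
  75–96 → 22 bp
  97–117 → 21 bp
  118–159 → 42 bp
  160–192 → 33 bp
  193–255 → 63 bp
Sorted largest to smallest: 74, 63, 42, 33, 22, 21 bp.

74, 63, 42, 33, 22, 21 bp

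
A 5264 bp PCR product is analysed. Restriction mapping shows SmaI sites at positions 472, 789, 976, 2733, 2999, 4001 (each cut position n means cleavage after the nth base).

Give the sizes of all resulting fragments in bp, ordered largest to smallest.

1757, 1263, 1002, 472, 317, 266, 187 bp

Linear molecule, 6 cuts → 7 fragments:
  472 − 0 = 472 bp
  789 − 472 = 317 bp
  976 − 789 = 187 bp
  2733 − 976 = 1757 bp
  2999 − 2733 = 266 bp
  4001 − 2999 = 1002 bp
  5264 − 4001 = 1263 bp
Sorted largest to smallest: 1757, 1263, 1002, 472, 317, 266, 187 bp.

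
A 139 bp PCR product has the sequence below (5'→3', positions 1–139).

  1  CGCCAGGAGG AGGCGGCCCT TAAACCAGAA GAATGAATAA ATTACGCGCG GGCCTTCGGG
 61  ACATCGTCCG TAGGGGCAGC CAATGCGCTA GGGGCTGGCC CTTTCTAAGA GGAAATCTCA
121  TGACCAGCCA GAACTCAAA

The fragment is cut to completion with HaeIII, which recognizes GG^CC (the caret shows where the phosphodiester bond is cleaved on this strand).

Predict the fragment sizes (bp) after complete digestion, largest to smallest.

46, 41, 36, 16 bp

HaeIII sites (GGCC) start at positions 15, 51, 97.
HaeIII cuts after base 2 of each site, so after positions 16, 52, 98.
Linear molecule, 3 cuts → 4 fragments:
  1–16 → 16 bp
  17–52 → 36 bp
  53–98 → 46 bp
  99–139 → 41 bp
Sorted largest to smallest: 46, 41, 36, 16 bp.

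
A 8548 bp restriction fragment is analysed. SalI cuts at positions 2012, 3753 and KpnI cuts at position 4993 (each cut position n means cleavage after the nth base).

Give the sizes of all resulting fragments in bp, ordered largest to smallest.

Combined cut positions (sorted): 2012, 3753, 4993.
Linear molecule, 3 cuts → 4 fragments:
  2012 − 0 = 2012 bp
  3753 − 2012 = 1741 bp
  4993 − 3753 = 1240 bp
  8548 − 4993 = 3555 bp
Sorted largest to smallest: 3555, 2012, 1741, 1240 bp.

3555, 2012, 1741, 1240 bp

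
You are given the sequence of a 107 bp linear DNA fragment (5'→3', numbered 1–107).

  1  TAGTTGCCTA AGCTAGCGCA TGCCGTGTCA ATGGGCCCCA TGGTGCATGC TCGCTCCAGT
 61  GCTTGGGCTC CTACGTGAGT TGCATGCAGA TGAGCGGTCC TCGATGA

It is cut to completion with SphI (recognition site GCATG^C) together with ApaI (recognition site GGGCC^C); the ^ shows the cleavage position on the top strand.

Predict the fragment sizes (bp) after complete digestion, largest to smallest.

SphI sites (GCATGC) start at positions 18, 45, 82.
SphI cuts after base 5 of each site (before the last base), so after positions 22, 49, 86.
The ApaI site (GGGCCC) starts at position 33.
ApaI cuts after base 5 of each site (before the last base), so after position 37.
Combined cut positions: 22, 37, 49, 86.
Linear molecule, 4 cuts → 5 fragments:
  1–22 → 22 bp
  23–37 → 15 bp
  38–49 → 12 bp
  50–86 → 37 bp
  87–107 → 21 bp
Sorted largest to smallest: 37, 22, 21, 15, 12 bp.

37, 22, 21, 15, 12 bp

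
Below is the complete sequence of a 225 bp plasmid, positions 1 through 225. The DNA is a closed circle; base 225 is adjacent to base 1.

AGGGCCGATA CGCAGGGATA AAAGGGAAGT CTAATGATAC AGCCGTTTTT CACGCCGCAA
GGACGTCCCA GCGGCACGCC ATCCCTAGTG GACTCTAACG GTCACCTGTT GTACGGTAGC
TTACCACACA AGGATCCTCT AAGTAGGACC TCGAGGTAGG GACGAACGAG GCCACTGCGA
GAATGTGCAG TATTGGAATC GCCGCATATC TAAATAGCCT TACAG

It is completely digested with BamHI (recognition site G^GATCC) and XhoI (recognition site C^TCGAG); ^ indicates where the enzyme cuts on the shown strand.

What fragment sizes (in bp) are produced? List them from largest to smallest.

The BamHI site (GGATCC) starts at position 132.
BamHI cuts after the first base of each site, so after position 132.
The XhoI site (CTCGAG) starts at position 150.
XhoI cuts after the first base of each site, so after position 150.
Combined cut positions: 132, 150.
Circular molecule, 2 cuts → 2 fragments:
  133–150 → 18 bp
  151–225 then 1–132 → 75 + 132 = 207 bp
Sorted largest to smallest: 207, 18 bp.

207, 18 bp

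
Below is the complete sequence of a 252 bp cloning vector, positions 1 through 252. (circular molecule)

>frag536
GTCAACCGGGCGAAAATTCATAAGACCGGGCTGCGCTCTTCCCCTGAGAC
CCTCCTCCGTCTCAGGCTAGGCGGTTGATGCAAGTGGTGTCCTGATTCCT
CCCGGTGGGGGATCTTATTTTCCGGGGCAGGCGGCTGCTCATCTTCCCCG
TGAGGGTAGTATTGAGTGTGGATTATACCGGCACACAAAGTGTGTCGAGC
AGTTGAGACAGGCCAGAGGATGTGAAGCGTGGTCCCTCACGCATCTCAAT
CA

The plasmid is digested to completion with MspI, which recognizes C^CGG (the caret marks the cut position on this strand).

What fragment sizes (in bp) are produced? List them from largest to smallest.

80, 76, 56, 20, 20 bp

MspI sites (CCGG) start at positions 6, 26, 102, 122, 178.
MspI cuts after the first base of each site, so after positions 6, 26, 102, 122, 178.
Circular molecule, 5 cuts → 5 fragments:
  7–26 → 20 bp
  27–102 → 76 bp
  103–122 → 20 bp
  123–178 → 56 bp
  179–252 then 1–6 → 74 + 6 = 80 bp
Sorted largest to smallest: 80, 76, 56, 20, 20 bp.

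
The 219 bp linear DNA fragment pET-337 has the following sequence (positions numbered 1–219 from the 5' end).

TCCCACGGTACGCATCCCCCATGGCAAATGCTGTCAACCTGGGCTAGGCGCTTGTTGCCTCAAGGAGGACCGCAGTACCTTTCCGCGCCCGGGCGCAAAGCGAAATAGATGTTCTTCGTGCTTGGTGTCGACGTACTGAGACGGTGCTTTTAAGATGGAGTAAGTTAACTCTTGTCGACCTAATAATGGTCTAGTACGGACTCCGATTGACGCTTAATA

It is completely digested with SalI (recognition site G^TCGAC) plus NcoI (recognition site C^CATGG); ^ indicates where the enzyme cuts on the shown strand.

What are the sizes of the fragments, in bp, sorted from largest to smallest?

108, 47, 45, 19 bp

SalI sites (GTCGAC) start at positions 127, 174.
SalI cuts after the first base of each site, so after positions 127, 174.
The NcoI site (CCATGG) starts at position 19.
NcoI cuts after the first base of each site, so after position 19.
Combined cut positions: 19, 127, 174.
Linear molecule, 3 cuts → 4 fragments:
  1–19 → 19 bp
  20–127 → 108 bp
  128–174 → 47 bp
  175–219 → 45 bp
Sorted largest to smallest: 108, 47, 45, 19 bp.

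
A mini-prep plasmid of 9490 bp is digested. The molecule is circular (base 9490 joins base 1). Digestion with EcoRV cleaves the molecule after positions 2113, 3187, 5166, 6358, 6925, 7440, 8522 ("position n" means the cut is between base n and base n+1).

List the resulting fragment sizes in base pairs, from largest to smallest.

Circular molecule, 7 cuts → 7 fragments:
  3187 − 2113 = 1074 bp
  5166 − 3187 = 1979 bp
  6358 − 5166 = 1192 bp
  6925 − 6358 = 567 bp
  7440 − 6925 = 515 bp
  8522 − 7440 = 1082 bp
  wrap: 9490 − 8522 + 2113 = 3081 bp
Sorted largest to smallest: 3081, 1979, 1192, 1082, 1074, 567, 515 bp.

3081, 1979, 1192, 1082, 1074, 567, 515 bp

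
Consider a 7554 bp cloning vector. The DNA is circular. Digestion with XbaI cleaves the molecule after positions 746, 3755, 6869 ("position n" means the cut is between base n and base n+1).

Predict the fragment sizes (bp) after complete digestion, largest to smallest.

Circular molecule, 3 cuts → 3 fragments:
  3755 − 746 = 3009 bp
  6869 − 3755 = 3114 bp
  wrap: 7554 − 6869 + 746 = 1431 bp
Sorted largest to smallest: 3114, 3009, 1431 bp.

3114, 3009, 1431 bp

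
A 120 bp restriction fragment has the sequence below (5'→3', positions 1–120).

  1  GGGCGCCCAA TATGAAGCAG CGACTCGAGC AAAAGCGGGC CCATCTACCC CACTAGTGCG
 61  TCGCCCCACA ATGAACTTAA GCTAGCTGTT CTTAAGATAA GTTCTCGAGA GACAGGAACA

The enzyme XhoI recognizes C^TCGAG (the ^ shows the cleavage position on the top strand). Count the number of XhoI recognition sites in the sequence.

2

CTCGAG occurs starting at positions 24, 104.
XhoI cuts at 2 sites.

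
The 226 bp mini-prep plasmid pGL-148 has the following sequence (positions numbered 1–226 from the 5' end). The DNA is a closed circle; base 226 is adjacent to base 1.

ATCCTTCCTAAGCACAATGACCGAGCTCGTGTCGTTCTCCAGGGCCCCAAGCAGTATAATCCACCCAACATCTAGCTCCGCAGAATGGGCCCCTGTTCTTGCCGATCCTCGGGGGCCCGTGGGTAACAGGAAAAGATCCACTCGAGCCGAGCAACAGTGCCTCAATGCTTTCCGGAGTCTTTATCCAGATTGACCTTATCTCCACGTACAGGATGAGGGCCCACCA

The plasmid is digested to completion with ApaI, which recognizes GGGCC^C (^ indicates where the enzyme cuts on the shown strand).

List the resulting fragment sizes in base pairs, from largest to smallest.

ApaI sites (GGGCCC) start at positions 42, 87, 113, 217.
ApaI cuts after base 5 of each site (before the last base), so after positions 46, 91, 117, 221.
Circular molecule, 4 cuts → 4 fragments:
  47–91 → 45 bp
  92–117 → 26 bp
  118–221 → 104 bp
  222–226 then 1–46 → 5 + 46 = 51 bp
Sorted largest to smallest: 104, 51, 45, 26 bp.

104, 51, 45, 26 bp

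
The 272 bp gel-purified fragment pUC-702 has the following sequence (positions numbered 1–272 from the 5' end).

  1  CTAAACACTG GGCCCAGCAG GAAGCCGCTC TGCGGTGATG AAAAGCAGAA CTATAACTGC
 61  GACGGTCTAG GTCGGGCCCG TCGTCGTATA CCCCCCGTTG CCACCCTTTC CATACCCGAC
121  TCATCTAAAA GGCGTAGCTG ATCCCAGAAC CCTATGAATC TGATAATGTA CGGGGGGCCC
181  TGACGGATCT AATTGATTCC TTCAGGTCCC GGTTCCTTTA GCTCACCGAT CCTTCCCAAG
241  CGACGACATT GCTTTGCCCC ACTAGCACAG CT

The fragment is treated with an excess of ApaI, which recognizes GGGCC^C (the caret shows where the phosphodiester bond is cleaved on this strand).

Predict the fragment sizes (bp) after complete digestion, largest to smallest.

ApaI sites (GGGCCC) start at positions 10, 74, 175.
ApaI cuts after base 5 of each site (before the last base), so after positions 14, 78, 179.
Linear molecule, 3 cuts → 4 fragments:
  1–14 → 14 bp
  15–78 → 64 bp
  79–179 → 101 bp
  180–272 → 93 bp
Sorted largest to smallest: 101, 93, 64, 14 bp.

101, 93, 64, 14 bp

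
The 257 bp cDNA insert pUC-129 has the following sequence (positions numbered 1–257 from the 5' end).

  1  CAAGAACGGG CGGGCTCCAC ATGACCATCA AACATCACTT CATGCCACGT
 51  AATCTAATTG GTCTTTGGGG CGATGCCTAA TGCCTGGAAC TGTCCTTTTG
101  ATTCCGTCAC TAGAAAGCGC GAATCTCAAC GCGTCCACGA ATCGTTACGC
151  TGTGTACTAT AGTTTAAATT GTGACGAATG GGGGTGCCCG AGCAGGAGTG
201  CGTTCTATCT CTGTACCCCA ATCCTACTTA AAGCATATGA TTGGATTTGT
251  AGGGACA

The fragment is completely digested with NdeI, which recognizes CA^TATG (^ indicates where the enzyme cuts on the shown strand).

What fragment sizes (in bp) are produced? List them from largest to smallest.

The NdeI site (CATATG) starts at position 234.
NdeI cuts after base 2 of each site, so after position 235.
Linear molecule, 1 cut → 2 fragments:
  1–235 → 235 bp
  236–257 → 22 bp
Sorted largest to smallest: 235, 22 bp.

235, 22 bp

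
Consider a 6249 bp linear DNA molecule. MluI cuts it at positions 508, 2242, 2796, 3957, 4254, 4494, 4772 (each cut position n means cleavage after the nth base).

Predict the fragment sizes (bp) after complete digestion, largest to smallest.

Linear molecule, 7 cuts → 8 fragments:
  508 − 0 = 508 bp
  2242 − 508 = 1734 bp
  2796 − 2242 = 554 bp
  3957 − 2796 = 1161 bp
  4254 − 3957 = 297 bp
  4494 − 4254 = 240 bp
  4772 − 4494 = 278 bp
  6249 − 4772 = 1477 bp
Sorted largest to smallest: 1734, 1477, 1161, 554, 508, 297, 278, 240 bp.

1734, 1477, 1161, 554, 508, 297, 278, 240 bp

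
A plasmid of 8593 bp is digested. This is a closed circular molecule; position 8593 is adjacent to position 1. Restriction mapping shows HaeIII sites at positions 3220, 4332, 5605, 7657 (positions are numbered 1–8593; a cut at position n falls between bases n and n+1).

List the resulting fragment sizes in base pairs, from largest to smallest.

4156, 2052, 1273, 1112 bp

Circular molecule, 4 cuts → 4 fragments:
  4332 − 3220 = 1112 bp
  5605 − 4332 = 1273 bp
  7657 − 5605 = 2052 bp
  wrap: 8593 − 7657 + 3220 = 4156 bp
Sorted largest to smallest: 4156, 2052, 1273, 1112 bp.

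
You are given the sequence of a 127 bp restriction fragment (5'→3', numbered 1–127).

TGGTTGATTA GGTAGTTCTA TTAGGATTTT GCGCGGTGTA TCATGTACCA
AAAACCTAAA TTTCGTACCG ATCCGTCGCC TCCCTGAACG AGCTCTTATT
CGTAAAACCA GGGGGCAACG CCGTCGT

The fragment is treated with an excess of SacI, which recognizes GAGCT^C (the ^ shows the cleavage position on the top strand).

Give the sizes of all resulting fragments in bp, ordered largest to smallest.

94, 33 bp

The SacI site (GAGCTC) starts at position 90.
SacI cuts after base 5 of each site (before the last base), so after position 94.
Linear molecule, 1 cut → 2 fragments:
  1–94 → 94 bp
  95–127 → 33 bp
Sorted largest to smallest: 94, 33 bp.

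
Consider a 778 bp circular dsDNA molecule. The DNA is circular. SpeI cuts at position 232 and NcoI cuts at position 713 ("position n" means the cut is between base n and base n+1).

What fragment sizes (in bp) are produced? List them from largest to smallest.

481, 297 bp

Combined cut positions (sorted): 232, 713.
Circular molecule, 2 cuts → 2 fragments:
  713 − 232 = 481 bp
  wrap: 778 − 713 + 232 = 297 bp
Sorted largest to smallest: 481, 297 bp.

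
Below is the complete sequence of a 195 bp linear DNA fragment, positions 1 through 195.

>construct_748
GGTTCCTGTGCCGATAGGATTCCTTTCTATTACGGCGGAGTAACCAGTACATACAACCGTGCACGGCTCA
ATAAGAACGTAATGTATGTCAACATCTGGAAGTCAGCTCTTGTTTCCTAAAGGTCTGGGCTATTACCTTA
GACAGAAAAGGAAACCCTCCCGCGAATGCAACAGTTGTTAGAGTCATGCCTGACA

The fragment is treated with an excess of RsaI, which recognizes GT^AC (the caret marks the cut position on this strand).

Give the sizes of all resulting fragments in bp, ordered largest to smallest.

147, 48 bp

The RsaI site (GTAC) starts at position 47.
RsaI cuts after base 2 of each site, so after position 48.
Linear molecule, 1 cut → 2 fragments:
  1–48 → 48 bp
  49–195 → 147 bp
Sorted largest to smallest: 147, 48 bp.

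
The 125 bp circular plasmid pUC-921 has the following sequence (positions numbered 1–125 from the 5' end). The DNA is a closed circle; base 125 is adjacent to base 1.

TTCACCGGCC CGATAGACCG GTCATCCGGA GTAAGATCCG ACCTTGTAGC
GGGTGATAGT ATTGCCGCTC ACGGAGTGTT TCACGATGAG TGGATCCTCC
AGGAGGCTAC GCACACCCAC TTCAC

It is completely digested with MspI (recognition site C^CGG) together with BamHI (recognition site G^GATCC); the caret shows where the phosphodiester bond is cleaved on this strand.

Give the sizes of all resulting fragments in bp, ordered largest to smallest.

MspI sites (CCGG) start at positions 5, 18, 26.
MspI cuts after the first base of each site, so after positions 5, 18, 26.
The BamHI site (GGATCC) starts at position 92.
BamHI cuts after the first base of each site, so after position 92.
Combined cut positions: 5, 18, 26, 92.
Circular molecule, 4 cuts → 4 fragments:
  6–18 → 13 bp
  19–26 → 8 bp
  27–92 → 66 bp
  93–125 then 1–5 → 33 + 5 = 38 bp
Sorted largest to smallest: 66, 38, 13, 8 bp.

66, 38, 13, 8 bp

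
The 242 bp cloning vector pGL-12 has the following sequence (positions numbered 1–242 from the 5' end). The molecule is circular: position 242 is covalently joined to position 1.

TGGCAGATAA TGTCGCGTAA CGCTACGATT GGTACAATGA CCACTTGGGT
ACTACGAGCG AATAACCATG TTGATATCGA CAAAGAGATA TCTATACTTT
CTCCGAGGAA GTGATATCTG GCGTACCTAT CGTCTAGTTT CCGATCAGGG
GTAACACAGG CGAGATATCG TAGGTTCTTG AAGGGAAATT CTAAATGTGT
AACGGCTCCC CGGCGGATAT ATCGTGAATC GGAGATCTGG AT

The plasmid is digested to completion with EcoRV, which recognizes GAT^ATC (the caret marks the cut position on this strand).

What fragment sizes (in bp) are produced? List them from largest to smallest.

151, 51, 26, 14 bp

EcoRV sites (GATATC) start at positions 73, 87, 113, 164.
EcoRV cuts after base 3 of each site, so after positions 75, 89, 115, 166.
Circular molecule, 4 cuts → 4 fragments:
  76–89 → 14 bp
  90–115 → 26 bp
  116–166 → 51 bp
  167–242 then 1–75 → 76 + 75 = 151 bp
Sorted largest to smallest: 151, 51, 26, 14 bp.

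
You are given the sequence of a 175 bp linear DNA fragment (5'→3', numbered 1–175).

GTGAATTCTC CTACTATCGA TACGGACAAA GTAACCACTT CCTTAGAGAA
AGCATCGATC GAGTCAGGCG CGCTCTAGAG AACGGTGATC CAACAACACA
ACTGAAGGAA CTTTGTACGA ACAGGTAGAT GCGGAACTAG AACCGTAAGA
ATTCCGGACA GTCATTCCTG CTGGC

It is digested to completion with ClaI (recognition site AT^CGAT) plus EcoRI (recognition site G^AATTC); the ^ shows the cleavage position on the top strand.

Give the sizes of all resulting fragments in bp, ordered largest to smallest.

ClaI sites (ATCGAT) start at positions 16, 54.
ClaI cuts after base 2 of each site, so after positions 17, 55.
EcoRI sites (GAATTC) start at positions 3, 149.
EcoRI cuts after the first base of each site, so after positions 3, 149.
Combined cut positions: 3, 17, 55, 149.
Linear molecule, 4 cuts → 5 fragments:
  1–3 → 3 bp
  4–17 → 14 bp
  18–55 → 38 bp
  56–149 → 94 bp
  150–175 → 26 bp
Sorted largest to smallest: 94, 38, 26, 14, 3 bp.

94, 38, 26, 14, 3 bp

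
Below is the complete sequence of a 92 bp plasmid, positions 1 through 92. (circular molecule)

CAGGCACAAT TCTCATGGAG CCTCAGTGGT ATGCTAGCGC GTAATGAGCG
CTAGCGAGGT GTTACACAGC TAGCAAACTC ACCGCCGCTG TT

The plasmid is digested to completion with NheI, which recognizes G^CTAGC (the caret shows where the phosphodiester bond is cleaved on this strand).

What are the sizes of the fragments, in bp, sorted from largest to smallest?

NheI sites (GCTAGC) start at positions 33, 50, 69.
NheI cuts after the first base of each site, so after positions 33, 50, 69.
Circular molecule, 3 cuts → 3 fragments:
  34–50 → 17 bp
  51–69 → 19 bp
  70–92 then 1–33 → 23 + 33 = 56 bp
Sorted largest to smallest: 56, 19, 17 bp.

56, 19, 17 bp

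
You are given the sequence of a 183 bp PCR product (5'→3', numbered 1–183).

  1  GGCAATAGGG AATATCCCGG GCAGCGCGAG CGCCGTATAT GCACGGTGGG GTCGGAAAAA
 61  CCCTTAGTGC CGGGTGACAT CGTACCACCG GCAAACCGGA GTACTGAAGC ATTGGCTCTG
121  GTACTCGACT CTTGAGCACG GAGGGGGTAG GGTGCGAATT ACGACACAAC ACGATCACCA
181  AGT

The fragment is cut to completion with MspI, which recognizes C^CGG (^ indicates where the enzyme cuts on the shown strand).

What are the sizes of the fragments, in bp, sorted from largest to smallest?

87, 53, 18, 17, 8 bp

MspI sites (CCGG) start at positions 17, 70, 88, 96.
MspI cuts after the first base of each site, so after positions 17, 70, 88, 96.
Linear molecule, 4 cuts → 5 fragments:
  1–17 → 17 bp
  18–70 → 53 bp
  71–88 → 18 bp
  89–96 → 8 bp
  97–183 → 87 bp
Sorted largest to smallest: 87, 53, 18, 17, 8 bp.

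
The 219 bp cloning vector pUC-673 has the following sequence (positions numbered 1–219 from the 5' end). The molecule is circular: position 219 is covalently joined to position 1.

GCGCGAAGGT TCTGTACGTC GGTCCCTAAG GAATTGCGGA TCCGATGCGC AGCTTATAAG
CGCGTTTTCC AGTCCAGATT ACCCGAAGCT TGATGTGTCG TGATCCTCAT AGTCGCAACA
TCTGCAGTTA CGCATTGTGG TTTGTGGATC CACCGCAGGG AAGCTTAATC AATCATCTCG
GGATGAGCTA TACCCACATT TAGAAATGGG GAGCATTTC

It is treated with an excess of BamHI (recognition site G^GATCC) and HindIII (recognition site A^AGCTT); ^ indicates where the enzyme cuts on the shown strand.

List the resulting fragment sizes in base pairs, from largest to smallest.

96, 60, 48, 15 bp

BamHI sites (GGATCC) start at positions 38, 146.
BamHI cuts after the first base of each site, so after positions 38, 146.
HindIII sites (AAGCTT) start at positions 86, 161.
HindIII cuts after the first base of each site, so after positions 86, 161.
Combined cut positions: 38, 86, 146, 161.
Circular molecule, 4 cuts → 4 fragments:
  39–86 → 48 bp
  87–146 → 60 bp
  147–161 → 15 bp
  162–219 then 1–38 → 58 + 38 = 96 bp
Sorted largest to smallest: 96, 60, 48, 15 bp.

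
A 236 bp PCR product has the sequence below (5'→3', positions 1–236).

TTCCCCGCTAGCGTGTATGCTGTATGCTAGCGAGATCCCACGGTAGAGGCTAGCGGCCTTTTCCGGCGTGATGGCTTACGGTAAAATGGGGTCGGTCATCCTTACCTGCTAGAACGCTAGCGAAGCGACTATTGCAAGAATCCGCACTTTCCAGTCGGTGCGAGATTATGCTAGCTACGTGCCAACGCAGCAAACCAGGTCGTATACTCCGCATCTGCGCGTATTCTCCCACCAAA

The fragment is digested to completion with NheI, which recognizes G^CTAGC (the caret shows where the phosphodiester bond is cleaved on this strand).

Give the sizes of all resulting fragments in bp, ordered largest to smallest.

NheI sites (GCTAGC) start at positions 7, 26, 49, 116, 170.
NheI cuts after the first base of each site, so after positions 7, 26, 49, 116, 170.
Linear molecule, 5 cuts → 6 fragments:
  1–7 → 7 bp
  8–26 → 19 bp
  27–49 → 23 bp
  50–116 → 67 bp
  117–170 → 54 bp
  171–236 → 66 bp
Sorted largest to smallest: 67, 66, 54, 23, 19, 7 bp.

67, 66, 54, 23, 19, 7 bp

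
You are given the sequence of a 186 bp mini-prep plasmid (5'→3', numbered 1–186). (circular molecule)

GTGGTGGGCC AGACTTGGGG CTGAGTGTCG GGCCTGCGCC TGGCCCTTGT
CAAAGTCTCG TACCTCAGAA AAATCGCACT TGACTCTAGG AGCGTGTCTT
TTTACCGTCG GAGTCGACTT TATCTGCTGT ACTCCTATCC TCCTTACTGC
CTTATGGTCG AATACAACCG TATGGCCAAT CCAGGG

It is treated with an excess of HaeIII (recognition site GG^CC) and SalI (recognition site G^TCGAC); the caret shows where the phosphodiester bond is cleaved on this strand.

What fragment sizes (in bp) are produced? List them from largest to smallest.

70, 62, 24, 19, 11 bp

HaeIII sites (GGCC) start at positions 7, 31, 42, 174.
HaeIII cuts after base 2 of each site, so after positions 8, 32, 43, 175.
The SalI site (GTCGAC) starts at position 113.
SalI cuts after the first base of each site, so after position 113.
Combined cut positions: 8, 32, 43, 113, 175.
Circular molecule, 5 cuts → 5 fragments:
  9–32 → 24 bp
  33–43 → 11 bp
  44–113 → 70 bp
  114–175 → 62 bp
  176–186 then 1–8 → 11 + 8 = 19 bp
Sorted largest to smallest: 70, 62, 24, 19, 11 bp.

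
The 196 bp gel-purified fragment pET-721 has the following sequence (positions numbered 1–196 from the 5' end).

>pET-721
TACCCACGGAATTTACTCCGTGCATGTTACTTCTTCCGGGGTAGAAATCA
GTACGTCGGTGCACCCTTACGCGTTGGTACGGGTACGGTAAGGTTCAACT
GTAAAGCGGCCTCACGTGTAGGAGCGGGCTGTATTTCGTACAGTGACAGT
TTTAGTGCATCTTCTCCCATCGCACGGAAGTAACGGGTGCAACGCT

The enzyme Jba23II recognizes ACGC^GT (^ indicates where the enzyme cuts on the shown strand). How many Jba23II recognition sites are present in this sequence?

1

ACGCGT occurs starting at position 69.
Jba23II cuts at 1 site.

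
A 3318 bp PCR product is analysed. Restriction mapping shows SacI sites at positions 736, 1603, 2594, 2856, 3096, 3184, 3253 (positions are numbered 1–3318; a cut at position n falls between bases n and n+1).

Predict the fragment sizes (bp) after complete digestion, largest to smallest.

991, 867, 736, 262, 240, 88, 69, 65 bp

Linear molecule, 7 cuts → 8 fragments:
  736 − 0 = 736 bp
  1603 − 736 = 867 bp
  2594 − 1603 = 991 bp
  2856 − 2594 = 262 bp
  3096 − 2856 = 240 bp
  3184 − 3096 = 88 bp
  3253 − 3184 = 69 bp
  3318 − 3253 = 65 bp
Sorted largest to smallest: 991, 867, 736, 262, 240, 88, 69, 65 bp.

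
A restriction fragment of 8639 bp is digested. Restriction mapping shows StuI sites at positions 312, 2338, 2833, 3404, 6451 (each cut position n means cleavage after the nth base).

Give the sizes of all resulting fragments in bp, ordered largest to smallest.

3047, 2188, 2026, 571, 495, 312 bp

Linear molecule, 5 cuts → 6 fragments:
  312 − 0 = 312 bp
  2338 − 312 = 2026 bp
  2833 − 2338 = 495 bp
  3404 − 2833 = 571 bp
  6451 − 3404 = 3047 bp
  8639 − 6451 = 2188 bp
Sorted largest to smallest: 3047, 2188, 2026, 571, 495, 312 bp.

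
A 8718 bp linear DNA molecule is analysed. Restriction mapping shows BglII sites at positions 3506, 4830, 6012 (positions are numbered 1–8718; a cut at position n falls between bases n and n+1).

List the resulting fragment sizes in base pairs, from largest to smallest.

3506, 2706, 1324, 1182 bp

Linear molecule, 3 cuts → 4 fragments:
  3506 − 0 = 3506 bp
  4830 − 3506 = 1324 bp
  6012 − 4830 = 1182 bp
  8718 − 6012 = 2706 bp
Sorted largest to smallest: 3506, 2706, 1324, 1182 bp.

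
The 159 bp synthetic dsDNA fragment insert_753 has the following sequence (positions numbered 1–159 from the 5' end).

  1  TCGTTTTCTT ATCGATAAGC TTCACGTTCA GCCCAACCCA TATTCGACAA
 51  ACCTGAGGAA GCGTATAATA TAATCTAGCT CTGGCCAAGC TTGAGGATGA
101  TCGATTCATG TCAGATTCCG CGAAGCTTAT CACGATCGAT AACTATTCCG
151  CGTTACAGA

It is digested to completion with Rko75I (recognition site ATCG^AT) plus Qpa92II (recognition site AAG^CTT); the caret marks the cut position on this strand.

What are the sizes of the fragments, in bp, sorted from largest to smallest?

Rko75I sites (ATCGAT) start at positions 11, 100, 135.
Rko75I cuts after base 4 of each site, so after positions 14, 103, 138.
Qpa92II sites (AAGCTT) start at positions 17, 87, 123.
Qpa92II cuts after base 3 of each site, so after positions 19, 89, 125.
Combined cut positions: 14, 19, 89, 103, 125, 138.
Linear molecule, 6 cuts → 7 fragments:
  1–14 → 14 bp
  15–19 → 5 bp
  20–89 → 70 bp
  90–103 → 14 bp
  104–125 → 22 bp
  126–138 → 13 bp
  139–159 → 21 bp
Sorted largest to smallest: 70, 22, 21, 14, 14, 13, 5 bp.

70, 22, 21, 14, 14, 13, 5 bp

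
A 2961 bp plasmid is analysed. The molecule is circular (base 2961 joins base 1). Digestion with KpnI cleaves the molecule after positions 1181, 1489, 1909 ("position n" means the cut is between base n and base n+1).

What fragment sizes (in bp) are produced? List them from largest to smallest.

2233, 420, 308 bp

Circular molecule, 3 cuts → 3 fragments:
  1489 − 1181 = 308 bp
  1909 − 1489 = 420 bp
  wrap: 2961 − 1909 + 1181 = 2233 bp
Sorted largest to smallest: 2233, 420, 308 bp.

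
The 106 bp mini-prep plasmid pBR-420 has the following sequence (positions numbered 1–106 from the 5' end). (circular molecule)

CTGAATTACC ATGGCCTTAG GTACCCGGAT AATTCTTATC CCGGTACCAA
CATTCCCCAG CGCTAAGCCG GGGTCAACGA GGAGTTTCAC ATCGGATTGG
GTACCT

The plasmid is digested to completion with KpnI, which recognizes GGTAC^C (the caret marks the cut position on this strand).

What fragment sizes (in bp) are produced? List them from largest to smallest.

57, 26, 23 bp

KpnI sites (GGTACC) start at positions 20, 43, 100.
KpnI cuts after base 5 of each site (before the last base), so after positions 24, 47, 104.
Circular molecule, 3 cuts → 3 fragments:
  25–47 → 23 bp
  48–104 → 57 bp
  105–106 then 1–24 → 2 + 24 = 26 bp
Sorted largest to smallest: 57, 26, 23 bp.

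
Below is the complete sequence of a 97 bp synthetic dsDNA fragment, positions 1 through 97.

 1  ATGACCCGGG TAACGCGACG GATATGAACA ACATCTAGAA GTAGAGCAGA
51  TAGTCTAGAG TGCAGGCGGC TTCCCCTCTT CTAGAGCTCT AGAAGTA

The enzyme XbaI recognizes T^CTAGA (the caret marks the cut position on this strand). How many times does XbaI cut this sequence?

TCTAGA occurs starting at positions 34, 54, 80, 88.
XbaI cuts at 4 sites.

4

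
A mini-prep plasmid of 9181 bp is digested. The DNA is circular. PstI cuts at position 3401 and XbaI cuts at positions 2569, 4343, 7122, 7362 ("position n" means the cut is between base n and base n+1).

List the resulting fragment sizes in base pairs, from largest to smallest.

Combined cut positions (sorted): 2569, 3401, 4343, 7122, 7362.
Circular molecule, 5 cuts → 5 fragments:
  3401 − 2569 = 832 bp
  4343 − 3401 = 942 bp
  7122 − 4343 = 2779 bp
  7362 − 7122 = 240 bp
  wrap: 9181 − 7362 + 2569 = 4388 bp
Sorted largest to smallest: 4388, 2779, 942, 832, 240 bp.

4388, 2779, 942, 832, 240 bp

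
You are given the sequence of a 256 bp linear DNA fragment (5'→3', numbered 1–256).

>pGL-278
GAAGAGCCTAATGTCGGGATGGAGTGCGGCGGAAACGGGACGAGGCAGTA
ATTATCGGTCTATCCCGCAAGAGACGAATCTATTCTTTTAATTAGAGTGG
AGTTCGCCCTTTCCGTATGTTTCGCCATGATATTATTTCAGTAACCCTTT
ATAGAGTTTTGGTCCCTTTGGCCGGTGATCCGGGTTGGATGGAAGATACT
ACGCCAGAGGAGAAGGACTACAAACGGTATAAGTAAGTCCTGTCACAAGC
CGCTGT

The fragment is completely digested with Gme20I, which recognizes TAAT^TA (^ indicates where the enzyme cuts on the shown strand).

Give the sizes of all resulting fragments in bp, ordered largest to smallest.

Gme20I sites (TAATTA) start at positions 49, 89.
Gme20I cuts after base 4 of each site, so after positions 52, 92.
Linear molecule, 2 cuts → 3 fragments:
  1–52 → 52 bp
  53–92 → 40 bp
  93–256 → 164 bp
Sorted largest to smallest: 164, 52, 40 bp.

164, 52, 40 bp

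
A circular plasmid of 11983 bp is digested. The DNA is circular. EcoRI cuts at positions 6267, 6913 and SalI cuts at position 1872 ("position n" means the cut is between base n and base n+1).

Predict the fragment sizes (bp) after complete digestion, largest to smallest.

Combined cut positions (sorted): 1872, 6267, 6913.
Circular molecule, 3 cuts → 3 fragments:
  6267 − 1872 = 4395 bp
  6913 − 6267 = 646 bp
  wrap: 11983 − 6913 + 1872 = 6942 bp
Sorted largest to smallest: 6942, 4395, 646 bp.

6942, 4395, 646 bp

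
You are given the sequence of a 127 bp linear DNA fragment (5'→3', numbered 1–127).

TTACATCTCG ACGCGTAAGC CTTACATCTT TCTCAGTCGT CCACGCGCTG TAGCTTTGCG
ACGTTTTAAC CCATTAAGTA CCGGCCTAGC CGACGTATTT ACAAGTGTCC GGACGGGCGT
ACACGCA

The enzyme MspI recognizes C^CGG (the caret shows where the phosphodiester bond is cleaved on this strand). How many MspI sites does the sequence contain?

2

CCGG occurs starting at positions 81, 109.
MspI cuts at 2 sites.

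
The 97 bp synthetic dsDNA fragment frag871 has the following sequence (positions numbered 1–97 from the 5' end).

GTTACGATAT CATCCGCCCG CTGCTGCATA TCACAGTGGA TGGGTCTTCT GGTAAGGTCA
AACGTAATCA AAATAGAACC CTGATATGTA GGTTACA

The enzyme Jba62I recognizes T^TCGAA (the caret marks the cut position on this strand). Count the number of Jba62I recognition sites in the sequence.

0

No occurrence of TTCGAA is present in the sequence.
Jba62I does not cut: 0 sites.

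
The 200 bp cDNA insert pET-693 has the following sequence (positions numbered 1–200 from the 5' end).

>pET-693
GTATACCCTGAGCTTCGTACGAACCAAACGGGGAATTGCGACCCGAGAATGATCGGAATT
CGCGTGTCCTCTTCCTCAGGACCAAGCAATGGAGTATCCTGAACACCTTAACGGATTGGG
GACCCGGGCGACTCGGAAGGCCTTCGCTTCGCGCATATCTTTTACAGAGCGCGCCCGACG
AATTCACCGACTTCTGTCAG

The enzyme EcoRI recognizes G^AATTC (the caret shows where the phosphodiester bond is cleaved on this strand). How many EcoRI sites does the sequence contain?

GAATTC occurs starting at positions 56, 180.
EcoRI cuts at 2 sites.

2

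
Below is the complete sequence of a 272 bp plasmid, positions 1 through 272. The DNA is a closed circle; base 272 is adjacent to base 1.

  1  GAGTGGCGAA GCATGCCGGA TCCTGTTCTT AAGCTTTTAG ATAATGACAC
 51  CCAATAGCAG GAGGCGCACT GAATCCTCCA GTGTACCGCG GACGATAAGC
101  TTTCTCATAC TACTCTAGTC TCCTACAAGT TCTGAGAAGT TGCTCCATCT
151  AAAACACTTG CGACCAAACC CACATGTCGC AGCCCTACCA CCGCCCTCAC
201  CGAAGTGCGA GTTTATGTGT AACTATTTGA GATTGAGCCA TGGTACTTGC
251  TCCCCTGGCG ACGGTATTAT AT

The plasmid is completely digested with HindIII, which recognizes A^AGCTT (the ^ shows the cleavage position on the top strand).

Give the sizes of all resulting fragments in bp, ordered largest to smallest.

HindIII sites (AAGCTT) start at positions 31, 97.
HindIII cuts after the first base of each site, so after positions 31, 97.
Circular molecule, 2 cuts → 2 fragments:
  32–97 → 66 bp
  98–272 then 1–31 → 175 + 31 = 206 bp
Sorted largest to smallest: 206, 66 bp.

206, 66 bp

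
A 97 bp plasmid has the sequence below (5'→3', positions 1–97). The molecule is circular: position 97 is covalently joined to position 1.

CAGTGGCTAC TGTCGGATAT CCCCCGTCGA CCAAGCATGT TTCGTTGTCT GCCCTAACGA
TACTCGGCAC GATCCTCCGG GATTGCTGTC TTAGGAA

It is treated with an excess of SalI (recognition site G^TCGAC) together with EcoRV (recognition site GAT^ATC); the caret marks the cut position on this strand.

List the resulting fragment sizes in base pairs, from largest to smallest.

89, 8 bp

The SalI site (GTCGAC) starts at position 26.
SalI cuts after the first base of each site, so after position 26.
The EcoRV site (GATATC) starts at position 16.
EcoRV cuts after base 3 of each site, so after position 18.
Combined cut positions: 18, 26.
Circular molecule, 2 cuts → 2 fragments:
  19–26 → 8 bp
  27–97 then 1–18 → 71 + 18 = 89 bp
Sorted largest to smallest: 89, 8 bp.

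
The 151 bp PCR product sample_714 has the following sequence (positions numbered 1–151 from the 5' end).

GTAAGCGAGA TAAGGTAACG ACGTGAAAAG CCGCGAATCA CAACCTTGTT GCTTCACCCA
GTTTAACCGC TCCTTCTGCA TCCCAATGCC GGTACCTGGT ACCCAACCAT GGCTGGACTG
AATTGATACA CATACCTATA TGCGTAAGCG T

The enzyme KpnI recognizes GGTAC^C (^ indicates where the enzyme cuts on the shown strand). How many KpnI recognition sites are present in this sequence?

GGTACC occurs starting at positions 91, 98.
KpnI cuts at 2 sites.

2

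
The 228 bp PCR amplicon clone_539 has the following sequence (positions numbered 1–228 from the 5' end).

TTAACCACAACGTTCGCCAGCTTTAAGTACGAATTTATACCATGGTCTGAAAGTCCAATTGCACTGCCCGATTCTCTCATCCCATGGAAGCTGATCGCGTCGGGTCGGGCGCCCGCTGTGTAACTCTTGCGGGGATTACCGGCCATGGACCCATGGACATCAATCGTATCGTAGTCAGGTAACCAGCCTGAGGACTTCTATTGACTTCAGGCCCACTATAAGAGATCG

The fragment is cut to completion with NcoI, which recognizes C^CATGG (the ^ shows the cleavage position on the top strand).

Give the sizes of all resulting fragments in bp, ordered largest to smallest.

NcoI sites (CCATGG) start at positions 40, 82, 143, 151.
NcoI cuts after the first base of each site, so after positions 40, 82, 143, 151.
Linear molecule, 4 cuts → 5 fragments:
  1–40 → 40 bp
  41–82 → 42 bp
  83–143 → 61 bp
  144–151 → 8 bp
  152–228 → 77 bp
Sorted largest to smallest: 77, 61, 42, 40, 8 bp.

77, 61, 42, 40, 8 bp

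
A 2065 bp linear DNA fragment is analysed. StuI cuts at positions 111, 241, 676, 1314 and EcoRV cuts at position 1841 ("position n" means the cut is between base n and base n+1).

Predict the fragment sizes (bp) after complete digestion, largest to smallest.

638, 527, 435, 224, 130, 111 bp

Combined cut positions (sorted): 111, 241, 676, 1314, 1841.
Linear molecule, 5 cuts → 6 fragments:
  111 − 0 = 111 bp
  241 − 111 = 130 bp
  676 − 241 = 435 bp
  1314 − 676 = 638 bp
  1841 − 1314 = 527 bp
  2065 − 1841 = 224 bp
Sorted largest to smallest: 638, 527, 435, 224, 130, 111 bp.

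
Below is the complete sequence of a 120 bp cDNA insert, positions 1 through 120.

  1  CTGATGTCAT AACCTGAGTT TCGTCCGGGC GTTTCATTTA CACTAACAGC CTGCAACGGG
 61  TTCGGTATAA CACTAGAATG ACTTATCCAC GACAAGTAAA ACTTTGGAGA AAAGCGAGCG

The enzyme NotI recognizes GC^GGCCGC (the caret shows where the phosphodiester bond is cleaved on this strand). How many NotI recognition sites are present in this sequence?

0

No occurrence of GCGGCCGC is present in the sequence.
NotI does not cut: 0 sites.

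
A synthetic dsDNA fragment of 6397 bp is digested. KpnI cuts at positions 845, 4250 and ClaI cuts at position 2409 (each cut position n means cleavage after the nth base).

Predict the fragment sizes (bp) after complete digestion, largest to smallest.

Combined cut positions (sorted): 845, 2409, 4250.
Linear molecule, 3 cuts → 4 fragments:
  845 − 0 = 845 bp
  2409 − 845 = 1564 bp
  4250 − 2409 = 1841 bp
  6397 − 4250 = 2147 bp
Sorted largest to smallest: 2147, 1841, 1564, 845 bp.

2147, 1841, 1564, 845 bp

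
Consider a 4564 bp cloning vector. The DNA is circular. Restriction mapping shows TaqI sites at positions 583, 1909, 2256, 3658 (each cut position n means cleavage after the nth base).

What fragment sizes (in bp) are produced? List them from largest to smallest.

1489, 1402, 1326, 347 bp

Circular molecule, 4 cuts → 4 fragments:
  1909 − 583 = 1326 bp
  2256 − 1909 = 347 bp
  3658 − 2256 = 1402 bp
  wrap: 4564 − 3658 + 583 = 1489 bp
Sorted largest to smallest: 1489, 1402, 1326, 347 bp.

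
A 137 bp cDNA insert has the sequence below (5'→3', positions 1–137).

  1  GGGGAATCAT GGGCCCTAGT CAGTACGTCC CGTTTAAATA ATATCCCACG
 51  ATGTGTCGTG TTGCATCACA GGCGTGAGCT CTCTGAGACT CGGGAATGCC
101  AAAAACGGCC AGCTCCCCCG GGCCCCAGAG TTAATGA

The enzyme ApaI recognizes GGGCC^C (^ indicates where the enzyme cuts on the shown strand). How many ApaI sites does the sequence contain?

2

GGGCCC occurs starting at positions 11, 120.
ApaI cuts at 2 sites.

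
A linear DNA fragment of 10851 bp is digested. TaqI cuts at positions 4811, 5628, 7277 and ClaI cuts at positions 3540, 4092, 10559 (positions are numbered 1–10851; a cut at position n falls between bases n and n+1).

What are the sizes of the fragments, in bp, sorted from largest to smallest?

3540, 3282, 1649, 817, 719, 552, 292 bp

Combined cut positions (sorted): 3540, 4092, 4811, 5628, 7277, 10559.
Linear molecule, 6 cuts → 7 fragments:
  3540 − 0 = 3540 bp
  4092 − 3540 = 552 bp
  4811 − 4092 = 719 bp
  5628 − 4811 = 817 bp
  7277 − 5628 = 1649 bp
  10559 − 7277 = 3282 bp
  10851 − 10559 = 292 bp
Sorted largest to smallest: 3540, 3282, 1649, 817, 719, 552, 292 bp.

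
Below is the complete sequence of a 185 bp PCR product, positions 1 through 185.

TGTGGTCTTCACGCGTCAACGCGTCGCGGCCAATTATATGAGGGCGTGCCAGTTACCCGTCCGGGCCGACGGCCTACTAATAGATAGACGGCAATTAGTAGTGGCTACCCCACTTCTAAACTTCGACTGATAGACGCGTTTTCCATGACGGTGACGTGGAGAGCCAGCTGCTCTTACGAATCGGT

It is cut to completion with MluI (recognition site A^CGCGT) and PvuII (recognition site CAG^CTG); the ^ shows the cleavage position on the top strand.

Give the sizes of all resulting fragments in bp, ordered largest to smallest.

MluI sites (ACGCGT) start at positions 11, 19, 134.
MluI cuts after the first base of each site, so after positions 11, 19, 134.
The PvuII site (CAGCTG) starts at position 165.
PvuII cuts after base 3 of each site, so after position 167.
Combined cut positions: 11, 19, 134, 167.
Linear molecule, 4 cuts → 5 fragments:
  1–11 → 11 bp
  12–19 → 8 bp
  20–134 → 115 bp
  135–167 → 33 bp
  168–185 → 18 bp
Sorted largest to smallest: 115, 33, 18, 11, 8 bp.

115, 33, 18, 11, 8 bp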